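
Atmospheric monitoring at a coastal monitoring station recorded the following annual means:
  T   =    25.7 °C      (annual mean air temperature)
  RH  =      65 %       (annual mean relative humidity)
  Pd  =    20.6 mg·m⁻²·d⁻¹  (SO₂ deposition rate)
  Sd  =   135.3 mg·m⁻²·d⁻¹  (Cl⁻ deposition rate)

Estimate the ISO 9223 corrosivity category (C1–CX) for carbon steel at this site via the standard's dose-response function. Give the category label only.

C4

carbon steel: temperature factor f = -0.054·(15.7) = -0.8478
  sulphur-dioxide contribution → 13.41 μm/a
  chloride contribution → 51.05 μm/a
  ⇒ r_corr(carbon steel) = 64.47 μm/a
64.5 μm/a falls in (50, 80] for carbon steel → category C4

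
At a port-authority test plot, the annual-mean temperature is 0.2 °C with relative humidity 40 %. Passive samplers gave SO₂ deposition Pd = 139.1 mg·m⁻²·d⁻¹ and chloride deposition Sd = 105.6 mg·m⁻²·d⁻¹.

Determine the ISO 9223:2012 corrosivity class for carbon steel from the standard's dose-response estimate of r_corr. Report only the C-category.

C2

carbon steel: T≤10 °C ⇒ hinge +0.150·(0.2−10) = -1.4700
  Pd branch = 1.77·Pd^0.52·e^(0.02·RH+f) = 11.79 μm/a
  Sd branch = 0.102·Sd^0.62·e^(0.033·RH+0.04·T) = 6.919 μm/a
  sum: 11.79 + 6.919 → r_corr = 18.71 μm/a
Category bounds: 1.3…25 μm/a bracket r_corr ⇒ C2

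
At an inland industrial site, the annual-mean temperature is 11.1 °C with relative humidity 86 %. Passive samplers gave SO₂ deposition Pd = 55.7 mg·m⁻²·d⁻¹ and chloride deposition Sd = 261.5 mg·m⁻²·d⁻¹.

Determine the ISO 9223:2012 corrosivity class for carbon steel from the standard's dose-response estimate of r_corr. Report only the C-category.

carbon steel: temperature factor f = -0.054·(1.1) = -0.0594
  Pd branch = 1.77·Pd^0.52·e^(0.02·RH+f) = 75.34 μm/a
  Sd branch = 0.102·Sd^0.62·e^(0.033·RH+0.04·T) = 85.66 μm/a
  sum: 75.34 + 85.66 → r_corr = 161 μm/a
Category bounds: 80…200 μm/a bracket r_corr ⇒ C5

C5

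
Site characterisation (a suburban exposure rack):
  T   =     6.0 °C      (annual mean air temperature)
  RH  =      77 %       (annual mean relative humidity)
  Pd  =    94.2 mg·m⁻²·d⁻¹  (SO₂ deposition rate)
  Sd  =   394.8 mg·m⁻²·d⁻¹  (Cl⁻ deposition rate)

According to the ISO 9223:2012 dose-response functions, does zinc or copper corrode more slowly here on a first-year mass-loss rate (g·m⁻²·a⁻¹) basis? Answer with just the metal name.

copper

zinc: T≤10 °C ⇒ hinge +0.038·(6.0−10) = -0.1520
  sulphur-dioxide contribution → 2.828 μm/a
  chloride contribution → 1.629 μm/a
  total first-year rate 4.457 μm/a
  mass loss = 4.457 μm/a × 7.14 g/cm³ = 31.82 g·m⁻²·a⁻¹
copper: temperature factor f = +0.126·(-4.0) = -0.5040
  sulphur-dioxide contribution → 0.9809 μm/a
  chloride contribution → 1.105 μm/a
  total first-year rate 2.086 μm/a
  mass loss = 2.086 μm/a × 8.96 g/cm³ = 18.69 g·m⁻²·a⁻¹
Ordering by g·m⁻²·a⁻¹: zinc (31.8) > copper (18.7)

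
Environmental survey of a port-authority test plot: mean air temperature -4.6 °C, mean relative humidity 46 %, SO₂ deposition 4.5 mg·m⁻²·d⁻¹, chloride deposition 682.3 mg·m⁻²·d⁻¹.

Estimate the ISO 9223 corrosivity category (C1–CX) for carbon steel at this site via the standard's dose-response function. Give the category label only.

C2

carbon steel: f(T) = +0.150·(T−10) [T≤10 °C] = -2.1900
  sulphur-dioxide contribution → 1.087 μm/a
  chloride contribution → 22.13 μm/a
  ⇒ r_corr(carbon steel) = 23.22 μm/a
23.2 μm/a falls in (1.3, 25] for carbon steel → category C2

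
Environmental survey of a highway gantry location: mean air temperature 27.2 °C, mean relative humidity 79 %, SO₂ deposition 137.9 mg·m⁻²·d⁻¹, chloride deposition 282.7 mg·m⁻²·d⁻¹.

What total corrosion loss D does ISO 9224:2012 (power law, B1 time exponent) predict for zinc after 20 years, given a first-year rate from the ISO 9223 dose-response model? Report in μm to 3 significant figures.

zinc: temperature factor f = -0.071·(17.2) = -1.2212
  sulphur-dioxide contribution → 1.259 μm/a
  chloride contribution → 8.296 μm/a
  ⇒ r_corr(zinc) = 9.554 μm/a
Long-term exponent b (ISO 9224 Table 2, B1) = 0.813
  D(20) = 9.554 × 20^0.813 = 9.554 × 11.42 = 109.1 μm

D(20) = 109 μm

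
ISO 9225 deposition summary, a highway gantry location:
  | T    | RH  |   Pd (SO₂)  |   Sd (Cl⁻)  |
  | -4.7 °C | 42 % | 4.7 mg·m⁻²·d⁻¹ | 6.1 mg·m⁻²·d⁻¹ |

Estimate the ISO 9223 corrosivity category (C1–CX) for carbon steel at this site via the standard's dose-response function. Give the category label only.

carbon steel: f(T) = +0.150·(T−10) [T≤10 °C] = -2.2050
  SO₂ term: 1.77·4.7^0.52·exp(0.02·42-2.2050) = 1.011
  Sd branch = 0.102·Sd^0.62·e^(0.033·RH+0.04·T) = 1.037 μm/a
  sum: 1.011 + 1.037 → r_corr = 2.048 μm/a
ISO 9223 Table 2 (carbon steel): 1.3 < 2.05 ≤ 25 μm/a ⇒ C2

C2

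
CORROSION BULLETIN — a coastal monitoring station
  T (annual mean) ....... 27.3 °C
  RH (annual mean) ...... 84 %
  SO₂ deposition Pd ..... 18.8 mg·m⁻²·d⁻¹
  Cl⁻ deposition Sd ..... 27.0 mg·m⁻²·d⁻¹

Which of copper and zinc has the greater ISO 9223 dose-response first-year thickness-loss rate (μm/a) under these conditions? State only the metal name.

copper: T>10 °C ⇒ hinge -0.080·(27.3−10) = -1.3840
  SO₂ term: 0.0053·18.8^0.26·exp(0.059·84-1.3840) = 0.4044
  Cl⁻ term: 0.01025·27.0^0.27·exp(0.036·84+0.049·27.3) = 1.956
  sum: 0.4044 + 1.956 → r_corr = 2.361 μm/a
zinc: f(T) = -0.071·(T−10) [T>10 °C] = -1.2283
  Pd branch = 0.0129·Pd^0.44·e^(0.046·RH+f) = 0.6545 μm/a
  Sd branch = 0.0175·Sd^0.57·e^(0.008·RH+0.085·T) = 2.283 μm/a
  sum: 0.6545 + 2.283 → r_corr = 2.938 μm/a
Ordering by μm/a: zinc (2.94) > copper (2.36)

zinc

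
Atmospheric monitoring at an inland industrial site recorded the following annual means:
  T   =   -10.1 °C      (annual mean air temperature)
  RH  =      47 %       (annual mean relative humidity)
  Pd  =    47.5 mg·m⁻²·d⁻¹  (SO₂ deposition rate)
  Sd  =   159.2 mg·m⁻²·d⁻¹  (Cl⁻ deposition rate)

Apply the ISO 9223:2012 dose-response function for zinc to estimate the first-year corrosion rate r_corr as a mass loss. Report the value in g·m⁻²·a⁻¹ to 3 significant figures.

r_corr = 3.43 g·m⁻²·a⁻¹

zinc: T≤10 °C ⇒ hinge +0.038·(-10.1−10) = -0.7638
  sulphur-dioxide contribution → 0.2855 μm/a
  chloride contribution → 0.1944 μm/a
  ⇒ r_corr(zinc) = 0.4798 μm/a
Convert to mass loss: 0.4798 μm/a × 7.14 g/cm³ = 3.426 g·m⁻²·a⁻¹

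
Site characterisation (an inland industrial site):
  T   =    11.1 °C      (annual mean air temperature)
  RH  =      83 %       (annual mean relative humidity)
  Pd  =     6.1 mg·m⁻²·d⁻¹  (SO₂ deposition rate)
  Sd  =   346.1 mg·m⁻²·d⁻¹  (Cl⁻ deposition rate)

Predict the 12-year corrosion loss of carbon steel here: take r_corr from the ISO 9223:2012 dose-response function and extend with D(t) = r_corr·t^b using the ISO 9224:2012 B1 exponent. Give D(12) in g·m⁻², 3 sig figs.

carbon steel: temperature factor f = -0.054·(1.1) = -0.0594
  sulphur-dioxide contribution → 22.46 μm/a
  chloride contribution → 92.31 μm/a
  ⇒ r_corr(carbon steel) = 114.8 μm/a
Long-term exponent b (ISO 9224 Table 2, B1) = 0.523
  D(12) = 114.8 × 12^0.523 = 114.8 × 3.668 = 421 μm
  Mass loss = 421 μm × 7.85 g/cm³ = 3305 g·m⁻²

D(12) = 3.30e+03 g·m⁻²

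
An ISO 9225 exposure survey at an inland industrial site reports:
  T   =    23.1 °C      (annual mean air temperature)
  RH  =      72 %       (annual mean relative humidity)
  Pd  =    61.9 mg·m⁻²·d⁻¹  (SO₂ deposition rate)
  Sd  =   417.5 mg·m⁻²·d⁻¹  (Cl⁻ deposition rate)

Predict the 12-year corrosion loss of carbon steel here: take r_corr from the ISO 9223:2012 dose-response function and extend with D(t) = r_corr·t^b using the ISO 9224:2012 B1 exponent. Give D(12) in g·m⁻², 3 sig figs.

carbon steel: temperature factor f = -0.054·(13.1) = -0.7074
  sulphur-dioxide contribution → 31.46 μm/a
  chloride contribution → 116.6 μm/a
  total first-year rate 148 μm/a
Power-law: D(12) = r_corr · 12^0.523
  D(12) = 148 × 12^0.523 = 148 × 3.668 = 543 μm
  Mass loss = 543 μm × 7.85 g/cm³ = 4262 g·m⁻²

D(12) = 4.26e+03 g·m⁻²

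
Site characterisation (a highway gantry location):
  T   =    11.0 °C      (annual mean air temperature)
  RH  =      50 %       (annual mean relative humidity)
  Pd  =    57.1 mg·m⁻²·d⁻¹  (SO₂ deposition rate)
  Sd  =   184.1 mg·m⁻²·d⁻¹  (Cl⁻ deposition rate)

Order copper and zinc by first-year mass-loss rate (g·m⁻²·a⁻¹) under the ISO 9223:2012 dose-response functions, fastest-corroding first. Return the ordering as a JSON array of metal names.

copper: f(T) = -0.080·(T−10) [T>10 °C] = -0.0800
  SO₂ term: 0.0053·57.1^0.26·exp(0.059·50-0.0800) = 0.2676
  Sd branch = 0.01025·Sd^0.27·e^(0.036·RH+0.049·T) = 0.4346 μm/a
  sum: 0.2676 + 0.4346 → r_corr = 0.7022 μm/a
  mass loss = 0.7022 μm/a × 8.96 g/cm³ = 6.292 g·m⁻²·a⁻¹
zinc: T>10 °C ⇒ hinge -0.071·(11.0−10) = -0.0710
  Pd branch = 0.0129·Pd^0.44·e^(0.046·RH+f) = 0.7105 μm/a
  Sd branch = 0.0175·Sd^0.57·e^(0.008·RH+0.085·T) = 1.3 μm/a
  sum: 0.7105 + 1.3 → r_corr = 2.01 μm/a
  mass loss = 2.01 μm/a × 7.14 g/cm³ = 14.35 g·m⁻²·a⁻¹
Ordering by g·m⁻²·a⁻¹: zinc (14.4) > copper (6.29)

["zinc", "copper"]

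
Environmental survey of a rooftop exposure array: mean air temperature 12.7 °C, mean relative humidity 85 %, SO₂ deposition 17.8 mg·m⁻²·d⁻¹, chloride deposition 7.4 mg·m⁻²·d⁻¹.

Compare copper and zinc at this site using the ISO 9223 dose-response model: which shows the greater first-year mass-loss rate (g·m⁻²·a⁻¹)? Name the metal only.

copper: T>10 °C ⇒ hinge -0.080·(12.7−10) = -0.2160
  sulphur-dioxide contribution → 1.36 μm/a
  chloride contribution → 0.6992 μm/a
  ⇒ r_corr(copper) = 2.059 μm/a
  mass loss = 2.059 μm/a × 8.96 g/cm³ = 18.45 g·m⁻²·a⁻¹
zinc: temperature factor f = -0.071·(2.7) = -0.1917
  sulphur-dioxide contribution → 1.886 μm/a
  chloride contribution → 0.3182 μm/a
  total first-year rate 2.204 μm/a
  mass loss = 2.204 μm/a × 7.14 g/cm³ = 15.74 g·m⁻²·a⁻¹
Ordering by g·m⁻²·a⁻¹: copper (18.5) > zinc (15.7)

copper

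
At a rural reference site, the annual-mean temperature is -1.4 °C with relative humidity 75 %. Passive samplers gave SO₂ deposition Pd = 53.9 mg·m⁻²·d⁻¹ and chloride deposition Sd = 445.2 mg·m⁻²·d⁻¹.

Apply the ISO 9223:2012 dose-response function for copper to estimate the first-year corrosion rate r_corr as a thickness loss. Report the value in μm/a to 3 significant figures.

r_corr = 1.04 μm/a

copper: T≤10 °C ⇒ hinge +0.126·(-1.4−10) = -1.4364
  SO₂ term: 0.0053·53.9^0.26·exp(0.059·75-1.4364) = 0.2968
  Sd branch = 0.01025·Sd^0.27·e^(0.036·RH+0.049·T) = 0.739 μm/a
  r_corr = 0.2968 + 0.739 = 1.036 μm/a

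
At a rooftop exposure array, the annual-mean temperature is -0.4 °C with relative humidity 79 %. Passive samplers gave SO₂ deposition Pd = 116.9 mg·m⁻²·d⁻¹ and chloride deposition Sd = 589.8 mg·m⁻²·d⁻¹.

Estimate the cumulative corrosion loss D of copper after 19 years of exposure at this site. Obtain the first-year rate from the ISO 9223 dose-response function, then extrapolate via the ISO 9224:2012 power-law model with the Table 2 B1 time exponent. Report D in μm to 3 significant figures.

D(19) = 10.6 μm

copper: T≤10 °C ⇒ hinge +0.126·(-0.4−10) = -1.3104
  SO₂ term: 0.0053·116.9^0.26·exp(0.059·79-1.3104) = 0.5213
  Sd branch = 0.01025·Sd^0.27·e^(0.036·RH+0.049·T) = 0.967 μm/a
  sum: 0.5213 + 0.967 → r_corr = 1.488 μm/a
Long-term exponent b (ISO 9224 Table 2, B1) = 0.667
  D(19) = 1.488 × 19^0.667 = 1.488 × 7.127 = 10.61 μm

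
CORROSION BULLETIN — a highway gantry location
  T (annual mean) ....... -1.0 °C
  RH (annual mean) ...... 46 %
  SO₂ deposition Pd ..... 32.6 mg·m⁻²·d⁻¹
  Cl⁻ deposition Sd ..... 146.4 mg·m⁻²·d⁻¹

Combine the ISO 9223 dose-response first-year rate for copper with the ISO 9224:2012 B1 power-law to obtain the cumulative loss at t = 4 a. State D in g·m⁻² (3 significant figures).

D(4) = 5.56 g·m⁻²

copper: temperature factor f = +0.126·(-11.0) = -1.3860
  Pd branch = 0.0053·Pd^0.26·e^(0.059·RH+f) = 0.04948 μm/a
  Sd branch = 0.01025·Sd^0.27·e^(0.036·RH+0.049·T) = 0.1965 μm/a
  r_corr = 0.04948 + 0.1965 = 0.246 μm/a
Long-term exponent b (ISO 9224 Table 2, B1) = 0.667
  D(4) = 0.246 × 4^0.667 = 0.246 × 2.521 = 0.6201 μm
  Mass loss = 0.6201 μm × 8.96 g/cm³ = 5.556 g·m⁻²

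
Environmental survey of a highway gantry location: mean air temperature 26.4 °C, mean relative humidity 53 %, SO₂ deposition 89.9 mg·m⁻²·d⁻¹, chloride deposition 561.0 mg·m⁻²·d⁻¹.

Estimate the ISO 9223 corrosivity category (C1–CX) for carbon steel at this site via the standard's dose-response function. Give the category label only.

C5

carbon steel: T>10 °C ⇒ hinge -0.054·(26.4−10) = -0.8856
  SO₂ term: 1.77·89.9^0.52·exp(0.02·53-0.8856) = 21.86
  Sd branch = 0.102·Sd^0.62·e^(0.033·RH+0.04·T) = 85.34 μm/a
  r_corr = 21.86 + 85.34 = 107.2 μm/a
ISO 9223 Table 2 (carbon steel): 80 < 107 ≤ 200 μm/a ⇒ C5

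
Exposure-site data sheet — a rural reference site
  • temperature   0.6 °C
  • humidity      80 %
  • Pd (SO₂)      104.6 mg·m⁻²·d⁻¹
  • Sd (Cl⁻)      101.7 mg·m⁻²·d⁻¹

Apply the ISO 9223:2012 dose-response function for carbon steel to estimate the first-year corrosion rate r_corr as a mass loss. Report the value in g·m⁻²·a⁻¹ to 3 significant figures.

r_corr = 390 g·m⁻²·a⁻¹

carbon steel: f(T) = +0.150·(T−10) [T≤10 °C] = -1.4100
  Pd branch = 1.77·Pd^0.52·e^(0.02·RH+f) = 24.02 μm/a
  Sd branch = 0.102·Sd^0.62·e^(0.033·RH+0.04·T) = 25.71 μm/a
  sum: 24.02 + 25.71 → r_corr = 49.73 μm/a
Convert to mass loss: 49.73 μm/a × 7.85 g/cm³ = 390.4 g·m⁻²·a⁻¹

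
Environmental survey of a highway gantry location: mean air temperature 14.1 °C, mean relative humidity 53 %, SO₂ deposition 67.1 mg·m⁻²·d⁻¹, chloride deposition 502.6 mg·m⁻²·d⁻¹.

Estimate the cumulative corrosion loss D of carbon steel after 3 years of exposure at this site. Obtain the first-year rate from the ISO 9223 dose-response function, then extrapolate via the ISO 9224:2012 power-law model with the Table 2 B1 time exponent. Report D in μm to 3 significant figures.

D(3) = 151 μm

carbon steel: temperature factor f = -0.054·(4.1) = -0.2214
  SO₂ term: 1.77·67.1^0.52·exp(0.02·53-0.2214) = 36.48
  Cl⁻ term: 0.102·502.6^0.62·exp(0.033·53+0.04·14.1) = 48.74
  sum: 36.48 + 48.74 → r_corr = 85.22 μm/a
Long-term exponent b (ISO 9224 Table 2, B1) = 0.523
  D(3) = 85.22 × 3^0.523 = 85.22 × 1.776 = 151.4 μm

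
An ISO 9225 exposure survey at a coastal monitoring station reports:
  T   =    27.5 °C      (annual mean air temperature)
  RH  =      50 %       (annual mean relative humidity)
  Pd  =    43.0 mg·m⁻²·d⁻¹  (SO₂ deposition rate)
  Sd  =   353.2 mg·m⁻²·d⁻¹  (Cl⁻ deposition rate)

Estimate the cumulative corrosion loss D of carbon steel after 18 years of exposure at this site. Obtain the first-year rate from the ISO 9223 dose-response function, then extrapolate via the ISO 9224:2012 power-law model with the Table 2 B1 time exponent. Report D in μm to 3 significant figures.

carbon steel: temperature factor f = -0.054·(17.5) = -0.9450
  sulphur-dioxide contribution → 13.22 μm/a
  chloride contribution → 60.63 μm/a
  total first-year rate 73.85 μm/a
Power-law: D(18) = r_corr · 18^0.523
  D(18) = 73.85 × 18^0.523 = 73.85 × 4.534 = 334.9 μm

D(18) = 335 μm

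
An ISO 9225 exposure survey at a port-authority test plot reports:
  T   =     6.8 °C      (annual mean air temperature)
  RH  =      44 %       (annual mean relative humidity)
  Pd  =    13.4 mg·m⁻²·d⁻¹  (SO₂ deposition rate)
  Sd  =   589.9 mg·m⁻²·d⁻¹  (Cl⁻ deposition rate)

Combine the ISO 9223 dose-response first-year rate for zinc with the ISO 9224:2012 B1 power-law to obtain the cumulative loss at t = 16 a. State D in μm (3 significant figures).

D(16) = 18.6 μm

zinc: f(T) = +0.038·(T−10) [T≤10 °C] = -0.1216
  Pd branch = 0.0129·Pd^0.44·e^(0.046·RH+f) = 0.2708 μm/a
  Cl⁻ term: 0.0175·589.9^0.57·exp(0.008·44+0.085·6.8) = 1.684
  r_corr = 0.2708 + 1.684 = 1.955 μm/a
Power-law: D(16) = r_corr · 16^0.813
  D(16) = 1.955 × 16^0.813 = 1.955 × 9.527 = 18.62 μm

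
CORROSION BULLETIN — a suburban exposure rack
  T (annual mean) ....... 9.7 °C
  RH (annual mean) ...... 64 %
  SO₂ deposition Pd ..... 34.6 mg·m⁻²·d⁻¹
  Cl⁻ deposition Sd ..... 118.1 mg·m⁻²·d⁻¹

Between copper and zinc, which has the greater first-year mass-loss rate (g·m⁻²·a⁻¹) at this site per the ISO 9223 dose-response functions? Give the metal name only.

zinc

copper: f(T) = +0.126·(T−10) [T≤10 °C] = -0.0378
  Pd branch = 0.0053·Pd^0.26·e^(0.059·RH+f) = 0.5596 μm/a
  Sd branch = 0.01025·Sd^0.27·e^(0.036·RH+0.049·T) = 0.5988 μm/a
  sum: 0.5596 + 0.5988 → r_corr = 1.158 μm/a
  mass loss = 1.158 μm/a × 8.96 g/cm³ = 10.38 g·m⁻²·a⁻¹
zinc: T≤10 °C ⇒ hinge +0.038·(9.7−10) = -0.0114
  Pd branch = 0.0129·Pd^0.44·e^(0.046·RH+f) = 1.152 μm/a
  Cl⁻ term: 0.0175·118.1^0.57·exp(0.008·64+0.085·9.7) = 1.011
  sum: 1.152 + 1.011 → r_corr = 2.163 μm/a
  mass loss = 2.163 μm/a × 7.14 g/cm³ = 15.44 g·m⁻²·a⁻¹
Ordering by g·m⁻²·a⁻¹: zinc (15.4) > copper (10.4)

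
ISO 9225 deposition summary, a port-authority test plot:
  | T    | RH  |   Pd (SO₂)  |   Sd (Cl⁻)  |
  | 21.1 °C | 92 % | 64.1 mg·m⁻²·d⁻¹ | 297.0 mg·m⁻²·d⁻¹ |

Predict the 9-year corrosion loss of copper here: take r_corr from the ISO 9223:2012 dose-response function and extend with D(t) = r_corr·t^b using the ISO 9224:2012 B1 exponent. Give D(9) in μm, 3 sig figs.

copper: T>10 °C ⇒ hinge -0.080·(21.1−10) = -0.8880
  SO₂ term: 0.0053·64.1^0.26·exp(0.059·92-0.8880) = 1.465
  Sd branch = 0.01025·Sd^0.27·e^(0.036·RH+0.049·T) = 3.679 μm/a
  r_corr = 1.465 + 3.679 = 5.144 μm/a
ISO 9224: D(t) = r_corr · t^b with b = 0.667 (copper, B1)
  D(9) = 5.144 × 9^0.667 = 5.144 × 4.33 = 22.27 μm

D(9) = 22.3 μm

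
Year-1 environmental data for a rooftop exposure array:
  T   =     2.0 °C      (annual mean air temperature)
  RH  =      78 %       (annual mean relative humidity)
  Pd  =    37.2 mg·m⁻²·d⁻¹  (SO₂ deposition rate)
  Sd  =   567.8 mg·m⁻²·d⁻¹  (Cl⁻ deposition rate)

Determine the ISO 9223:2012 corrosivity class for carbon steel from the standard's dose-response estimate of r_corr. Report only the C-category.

C5

carbon steel: T≤10 °C ⇒ hinge +0.150·(2.0−10) = -1.2000
  sulphur-dioxide contribution → 16.63 μm/a
  chloride contribution → 73.93 μm/a
  ⇒ r_corr(carbon steel) = 90.56 μm/a
Category bounds: 80…200 μm/a bracket r_corr ⇒ C5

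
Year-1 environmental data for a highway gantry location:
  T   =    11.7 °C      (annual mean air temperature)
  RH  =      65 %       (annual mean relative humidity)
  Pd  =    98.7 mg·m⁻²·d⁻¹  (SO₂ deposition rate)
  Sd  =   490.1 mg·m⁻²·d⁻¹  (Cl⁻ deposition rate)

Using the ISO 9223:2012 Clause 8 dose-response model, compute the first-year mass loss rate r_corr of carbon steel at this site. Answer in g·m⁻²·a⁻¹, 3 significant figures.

r_corr = 1.01e+03 g·m⁻²·a⁻¹

carbon steel: T>10 °C ⇒ hinge -0.054·(11.7−10) = -0.0918
  sulphur-dioxide contribution → 64.53 μm/a
  chloride contribution → 64.77 μm/a
  total first-year rate 129.3 μm/a
Convert to mass loss: 129.3 μm/a × 7.85 g/cm³ = 1015 g·m⁻²·a⁻¹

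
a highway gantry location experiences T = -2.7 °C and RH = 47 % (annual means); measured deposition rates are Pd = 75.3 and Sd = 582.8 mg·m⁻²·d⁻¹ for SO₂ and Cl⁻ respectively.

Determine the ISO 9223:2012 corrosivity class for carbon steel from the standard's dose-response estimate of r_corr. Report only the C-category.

C3

carbon steel: f(T) = +0.150·(T−10) [T≤10 °C] = -1.9050
  SO₂ term: 1.77·75.3^0.52·exp(0.02·47-1.9050) = 6.38
  Cl⁻ term: 0.102·582.8^0.62·exp(0.033·47+0.04·-2.7) = 22.38
  r_corr = 6.38 + 22.38 = 28.76 μm/a
ISO 9223 Table 2 (carbon steel): 25 < 28.8 ≤ 50 μm/a ⇒ C3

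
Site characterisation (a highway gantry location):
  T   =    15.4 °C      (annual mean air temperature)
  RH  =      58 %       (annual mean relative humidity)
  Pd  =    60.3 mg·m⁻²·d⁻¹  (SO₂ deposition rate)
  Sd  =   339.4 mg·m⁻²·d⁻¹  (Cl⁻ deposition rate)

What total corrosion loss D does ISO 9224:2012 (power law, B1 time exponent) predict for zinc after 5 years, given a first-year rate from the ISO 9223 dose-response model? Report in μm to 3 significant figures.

zinc: f(T) = -0.071·(T−10) [T>10 °C] = -0.3834
  sulphur-dioxide contribution → 0.7693 μm/a
  chloride contribution → 2.855 μm/a
  total first-year rate 3.624 μm/a
Power-law: D(5) = r_corr · 5^0.813
  D(5) = 3.624 × 5^0.813 = 3.624 × 3.701 = 13.41 μm

D(5) = 13.4 μm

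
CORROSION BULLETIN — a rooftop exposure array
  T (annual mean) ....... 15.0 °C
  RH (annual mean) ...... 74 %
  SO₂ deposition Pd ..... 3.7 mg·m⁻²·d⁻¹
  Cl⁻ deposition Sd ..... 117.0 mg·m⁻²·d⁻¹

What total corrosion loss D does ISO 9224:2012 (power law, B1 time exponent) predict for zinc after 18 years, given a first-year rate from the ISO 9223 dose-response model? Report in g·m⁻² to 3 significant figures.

zinc: T>10 °C ⇒ hinge -0.071·(15.0−10) = -0.3550
  sulphur-dioxide contribution → 0.4839 μm/a
  chloride contribution → 1.709 μm/a
  total first-year rate 2.193 μm/a
Long-term exponent b (ISO 9224 Table 2, B1) = 0.813
  D(18) = 2.193 × 18^0.813 = 2.193 × 10.48 = 22.99 μm
  Mass loss = 22.99 μm × 7.14 g/cm³ = 164.2 g·m⁻²

D(18) = 164 g·m⁻²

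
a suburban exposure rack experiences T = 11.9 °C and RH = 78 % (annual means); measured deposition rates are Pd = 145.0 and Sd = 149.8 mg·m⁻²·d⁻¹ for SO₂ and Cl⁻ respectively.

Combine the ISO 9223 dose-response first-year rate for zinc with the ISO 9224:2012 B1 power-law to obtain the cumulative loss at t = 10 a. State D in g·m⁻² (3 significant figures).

zinc: T>10 °C ⇒ hinge -0.071·(11.9−10) = -0.1349
  Pd branch = 0.0129·Pd^0.44·e^(0.046·RH+f) = 3.641 μm/a
  Sd branch = 0.0175·Sd^0.57·e^(0.008·RH+0.085·T) = 1.561 μm/a
  r_corr = 3.641 + 1.561 = 5.202 μm/a
ISO 9224: D(t) = r_corr · t^b with b = 0.813 (zinc, B1)
  D(10) = 5.202 × 10^0.813 = 5.202 × 6.501 = 33.82 μm
  Mass loss = 33.82 μm × 7.14 g/cm³ = 241.5 g·m⁻²

D(10) = 241 g·m⁻²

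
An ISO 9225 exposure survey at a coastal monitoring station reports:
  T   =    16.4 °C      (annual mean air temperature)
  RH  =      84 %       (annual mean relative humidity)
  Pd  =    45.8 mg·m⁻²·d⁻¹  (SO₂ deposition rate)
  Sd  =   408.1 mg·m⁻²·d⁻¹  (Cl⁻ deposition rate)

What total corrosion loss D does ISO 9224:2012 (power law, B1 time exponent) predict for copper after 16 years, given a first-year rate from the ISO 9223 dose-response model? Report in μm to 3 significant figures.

copper: f(T) = -0.080·(T−10) [T>10 °C] = -0.5120
  Pd branch = 0.0053·Pd^0.26·e^(0.059·RH+f) = 1.219 μm/a
  Sd branch = 0.01025·Sd^0.27·e^(0.036·RH+0.049·T) = 2.387 μm/a
  sum: 1.219 + 2.387 → r_corr = 3.607 μm/a
ISO 9224: D(t) = r_corr · t^b with b = 0.667 (copper, B1)
  D(16) = 3.607 × 16^0.667 = 3.607 × 6.355 = 22.92 μm

D(16) = 22.9 μm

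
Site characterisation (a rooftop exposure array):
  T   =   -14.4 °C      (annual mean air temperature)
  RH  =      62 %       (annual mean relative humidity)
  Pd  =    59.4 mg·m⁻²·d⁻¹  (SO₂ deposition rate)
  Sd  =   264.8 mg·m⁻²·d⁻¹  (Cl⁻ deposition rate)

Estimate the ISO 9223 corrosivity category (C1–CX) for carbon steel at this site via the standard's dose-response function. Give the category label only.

C2

carbon steel: T≤10 °C ⇒ hinge +0.150·(-14.4−10) = -3.6600
  Pd branch = 1.77·Pd^0.52·e^(0.02·RH+f) = 1.316 μm/a
  Sd branch = 0.102·Sd^0.62·e^(0.033·RH+0.04·T) = 14.1 μm/a
  sum: 1.316 + 14.1 → r_corr = 15.42 μm/a
Category bounds: 1.3…25 μm/a bracket r_corr ⇒ C2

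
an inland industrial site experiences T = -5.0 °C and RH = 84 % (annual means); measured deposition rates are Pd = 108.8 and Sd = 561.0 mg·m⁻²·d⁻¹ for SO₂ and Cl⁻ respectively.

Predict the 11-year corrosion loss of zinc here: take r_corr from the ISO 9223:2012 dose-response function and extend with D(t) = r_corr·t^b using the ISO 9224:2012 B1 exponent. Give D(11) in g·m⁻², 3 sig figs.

D(11) = 179 g·m⁻²

zinc: temperature factor f = +0.038·(-15.0) = -0.5700
  Pd branch = 0.0129·Pd^0.44·e^(0.046·RH+f) = 2.737 μm/a
  Sd branch = 0.0175·Sd^0.57·e^(0.008·RH+0.085·T) = 0.8265 μm/a
  r_corr = 2.737 + 0.8265 = 3.563 μm/a
Power-law: D(11) = r_corr · 11^0.813
  D(11) = 3.563 × 11^0.813 = 3.563 × 7.025 = 25.03 μm
  Mass loss = 25.03 μm × 7.14 g/cm³ = 178.7 g·m⁻²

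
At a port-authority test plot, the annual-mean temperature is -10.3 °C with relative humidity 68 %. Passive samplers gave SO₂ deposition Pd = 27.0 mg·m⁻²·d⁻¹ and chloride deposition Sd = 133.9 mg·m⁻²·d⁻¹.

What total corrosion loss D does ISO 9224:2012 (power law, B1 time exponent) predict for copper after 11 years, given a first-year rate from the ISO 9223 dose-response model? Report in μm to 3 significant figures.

copper: f(T) = +0.126·(T−10) [T≤10 °C] = -2.5578
  sulphur-dioxide contribution → 0.05345 μm/a
  chloride contribution → 0.2685 μm/a
  ⇒ r_corr(copper) = 0.3219 μm/a
ISO 9224: D(t) = r_corr · t^b with b = 0.667 (copper, B1)
  D(11) = 0.3219 × 11^0.667 = 0.3219 × 4.95 = 1.594 μm

D(11) = 1.59 μm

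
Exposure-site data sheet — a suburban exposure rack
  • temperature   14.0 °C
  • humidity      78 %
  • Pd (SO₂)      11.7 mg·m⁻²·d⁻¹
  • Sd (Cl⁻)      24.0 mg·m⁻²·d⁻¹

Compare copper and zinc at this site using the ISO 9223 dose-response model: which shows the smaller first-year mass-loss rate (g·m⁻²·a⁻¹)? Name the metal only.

copper: f(T) = -0.080·(T−10) [T>10 °C] = -0.3200
  SO₂ term: 0.0053·11.7^0.26·exp(0.059·78-0.3200) = 0.7272
  Sd branch = 0.01025·Sd^0.27·e^(0.036·RH+0.049·T) = 0.7958 μm/a
  sum: 0.7272 + 0.7958 → r_corr = 1.523 μm/a
  mass loss = 1.523 μm/a × 8.96 g/cm³ = 13.65 g·m⁻²·a⁻¹
zinc: temperature factor f = -0.071·(4.0) = -0.2840
  SO₂ term: 0.0129·11.7^0.44·exp(0.046·78-0.2840) = 1.036
  Cl⁻ term: 0.0175·24.0^0.57·exp(0.008·78+0.085·14.0) = 0.657
  sum: 1.036 + 0.657 → r_corr = 1.693 μm/a
  mass loss = 1.693 μm/a × 7.14 g/cm³ = 12.09 g·m⁻²·a⁻¹
Ordering by g·m⁻²·a⁻¹: copper (13.6) > zinc (12.1)

zinc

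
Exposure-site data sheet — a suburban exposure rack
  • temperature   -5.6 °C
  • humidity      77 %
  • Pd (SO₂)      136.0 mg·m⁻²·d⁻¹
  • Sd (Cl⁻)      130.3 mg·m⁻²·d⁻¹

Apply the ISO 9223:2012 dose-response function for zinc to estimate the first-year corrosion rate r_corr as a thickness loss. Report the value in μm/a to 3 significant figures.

zinc: f(T) = +0.038·(T−10) [T≤10 °C] = -0.5928
  SO₂ term: 0.0129·136.0^0.44·exp(0.046·77-0.5928) = 2.139
  Sd branch = 0.0175·Sd^0.57·e^(0.008·RH+0.085·T) = 0.3231 μm/a
  sum: 2.139 + 0.3231 → r_corr = 2.462 μm/a

r_corr = 2.46 μm/a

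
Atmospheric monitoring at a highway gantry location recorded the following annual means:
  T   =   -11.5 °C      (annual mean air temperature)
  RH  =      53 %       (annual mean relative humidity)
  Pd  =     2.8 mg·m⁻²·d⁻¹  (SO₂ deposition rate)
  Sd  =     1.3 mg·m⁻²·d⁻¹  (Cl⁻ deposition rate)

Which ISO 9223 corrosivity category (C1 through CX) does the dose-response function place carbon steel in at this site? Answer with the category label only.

C1

carbon steel: temperature factor f = +0.150·(-21.5) = -3.2250
  sulphur-dioxide contribution → 0.3469 μm/a
  chloride contribution → 0.4356 μm/a
  ⇒ r_corr(carbon steel) = 0.7825 μm/a
ISO 9223 Table 2 (carbon steel): 0 < 0.782 ≤ 1.3 μm/a ⇒ C1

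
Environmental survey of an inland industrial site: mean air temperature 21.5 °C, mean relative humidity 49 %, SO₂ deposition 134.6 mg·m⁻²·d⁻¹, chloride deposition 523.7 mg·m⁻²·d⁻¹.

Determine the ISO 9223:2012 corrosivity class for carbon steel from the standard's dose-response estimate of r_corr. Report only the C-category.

carbon steel: T>10 °C ⇒ hinge -0.054·(21.5−10) = -0.6210
  Pd branch = 1.77·Pd^0.52·e^(0.02·RH+f) = 32.43 μm/a
  Cl⁻ term: 0.102·523.7^0.62·exp(0.033·49+0.04·21.5) = 58.91
  sum: 32.43 + 58.91 → r_corr = 91.34 μm/a
ISO 9223 Table 2 (carbon steel): 80 < 91.3 ≤ 200 μm/a ⇒ C5

C5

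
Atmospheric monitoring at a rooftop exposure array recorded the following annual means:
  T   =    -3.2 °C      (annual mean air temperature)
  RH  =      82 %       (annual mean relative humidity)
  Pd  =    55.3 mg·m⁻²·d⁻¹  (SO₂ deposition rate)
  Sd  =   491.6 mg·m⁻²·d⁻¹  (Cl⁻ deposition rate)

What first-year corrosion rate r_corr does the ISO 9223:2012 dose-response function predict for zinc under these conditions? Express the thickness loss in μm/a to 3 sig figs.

r_corr = 2.86 μm/a

zinc: f(T) = +0.038·(T−10) [T≤10 °C] = -0.5016
  sulphur-dioxide contribution → 1.985 μm/a
  chloride contribution → 0.8791 μm/a
  total first-year rate 2.864 μm/a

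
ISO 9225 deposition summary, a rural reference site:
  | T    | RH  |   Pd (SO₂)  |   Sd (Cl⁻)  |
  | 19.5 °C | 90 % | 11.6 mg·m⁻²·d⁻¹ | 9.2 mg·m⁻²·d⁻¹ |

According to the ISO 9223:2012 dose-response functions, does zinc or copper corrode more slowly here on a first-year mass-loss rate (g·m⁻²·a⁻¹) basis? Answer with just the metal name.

zinc

zinc: T>10 °C ⇒ hinge -0.071·(19.5−10) = -0.6745
  SO₂ term: 0.0129·11.6^0.44·exp(0.046·90-0.6745) = 1.213
  Cl⁻ term: 0.0175·9.2^0.57·exp(0.008·90+0.085·19.5) = 0.6682
  sum: 1.213 + 0.6682 → r_corr = 1.882 μm/a
  mass loss = 1.882 μm/a × 7.14 g/cm³ = 13.43 g·m⁻²·a⁻¹
copper: f(T) = -0.080·(T−10) [T>10 °C] = -0.7600
  SO₂ term: 0.0053·11.6^0.26·exp(0.059·90-0.7600) = 0.9486
  Sd branch = 0.01025·Sd^0.27·e^(0.036·RH+0.049·T) = 1.239 μm/a
  sum: 0.9486 + 1.239 → r_corr = 2.187 μm/a
  mass loss = 2.187 μm/a × 8.96 g/cm³ = 19.6 g·m⁻²·a⁻¹
Ordering by g·m⁻²·a⁻¹: copper (19.6) > zinc (13.4)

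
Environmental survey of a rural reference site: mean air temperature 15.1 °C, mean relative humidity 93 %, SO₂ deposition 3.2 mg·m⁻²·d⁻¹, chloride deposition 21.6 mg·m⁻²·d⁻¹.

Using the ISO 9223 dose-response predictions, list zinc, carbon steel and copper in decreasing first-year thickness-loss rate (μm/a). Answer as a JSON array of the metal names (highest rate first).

zinc: temperature factor f = -0.071·(5.1) = -0.3621
  sulphur-dioxide contribution → 1.08 μm/a
  chloride contribution → 0.766 μm/a
  total first-year rate 1.846 μm/a
carbon steel: T>10 °C ⇒ hinge -0.054·(15.1−10) = -0.2754
  sulphur-dioxide contribution → 15.81 μm/a
  chloride contribution → 26.99 μm/a
  total first-year rate 42.79 μm/a
copper: f(T) = -0.080·(T−10) [T>10 °C] = -0.4080
  sulphur-dioxide contribution → 1.152 μm/a
  chloride contribution → 1.401 μm/a
  ⇒ r_corr(copper) = 2.553 μm/a
Ordering by μm/a: carbon steel (42.8) > copper (2.55) > zinc (1.85)

["carbon steel", "copper", "zinc"]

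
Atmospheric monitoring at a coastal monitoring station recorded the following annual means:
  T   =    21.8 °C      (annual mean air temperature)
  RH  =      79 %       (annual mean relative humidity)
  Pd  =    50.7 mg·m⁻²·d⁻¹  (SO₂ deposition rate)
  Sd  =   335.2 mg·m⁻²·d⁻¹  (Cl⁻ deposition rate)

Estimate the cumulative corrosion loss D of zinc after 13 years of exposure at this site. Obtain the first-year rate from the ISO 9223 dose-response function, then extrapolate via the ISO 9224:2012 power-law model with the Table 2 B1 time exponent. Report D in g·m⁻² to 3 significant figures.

zinc: f(T) = -0.071·(T−10) [T>10 °C] = -0.8378
  Pd branch = 0.0129·Pd^0.44·e^(0.046·RH+f) = 1.189 μm/a
  Sd branch = 0.0175·Sd^0.57·e^(0.008·RH+0.085·T) = 5.777 μm/a
  sum: 1.189 + 5.777 → r_corr = 6.966 μm/a
ISO 9224: D(t) = r_corr · t^b with b = 0.813 (zinc, B1)
  D(13) = 6.966 × 13^0.813 = 6.966 × 8.047 = 56.05 μm
  Mass loss = 56.05 μm × 7.14 g/cm³ = 400.2 g·m⁻²

D(13) = 400 g·m⁻²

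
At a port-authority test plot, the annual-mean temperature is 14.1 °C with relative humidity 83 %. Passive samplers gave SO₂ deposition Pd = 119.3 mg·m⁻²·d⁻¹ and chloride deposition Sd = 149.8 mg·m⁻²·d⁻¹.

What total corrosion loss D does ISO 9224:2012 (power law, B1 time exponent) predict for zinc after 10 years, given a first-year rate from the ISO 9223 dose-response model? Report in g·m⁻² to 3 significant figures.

D(10) = 258 g·m⁻²

zinc: f(T) = -0.071·(T−10) [T>10 °C] = -0.2911
  Pd branch = 0.0129·Pd^0.44·e^(0.046·RH+f) = 3.598 μm/a
  Cl⁻ term: 0.0175·149.8^0.57·exp(0.008·83+0.085·14.1) = 1.959
  r_corr = 3.598 + 1.959 = 5.556 μm/a
ISO 9224: D(t) = r_corr · t^b with b = 0.813 (zinc, B1)
  D(10) = 5.556 × 10^0.813 = 5.556 × 6.501 = 36.12 μm
  Mass loss = 36.12 μm × 7.14 g/cm³ = 257.9 g·m⁻²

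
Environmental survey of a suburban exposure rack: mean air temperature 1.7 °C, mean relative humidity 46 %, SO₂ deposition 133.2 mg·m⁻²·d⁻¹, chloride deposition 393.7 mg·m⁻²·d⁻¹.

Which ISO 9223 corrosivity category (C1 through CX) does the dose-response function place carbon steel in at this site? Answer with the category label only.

C3

carbon steel: T≤10 °C ⇒ hinge +0.150·(1.7−10) = -1.2450
  Pd branch = 1.77·Pd^0.52·e^(0.02·RH+f) = 16.28 μm/a
  Cl⁻ term: 0.102·393.7^0.62·exp(0.033·46+0.04·1.7) = 20.25
  r_corr = 16.28 + 20.25 = 36.53 μm/a
36.5 μm/a falls in (25, 50] for carbon steel → category C3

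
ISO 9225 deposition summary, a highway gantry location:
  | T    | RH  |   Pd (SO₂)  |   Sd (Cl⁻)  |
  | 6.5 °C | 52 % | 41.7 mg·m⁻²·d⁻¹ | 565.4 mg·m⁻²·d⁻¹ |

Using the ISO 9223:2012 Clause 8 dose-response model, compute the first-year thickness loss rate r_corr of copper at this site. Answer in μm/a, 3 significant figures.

copper: temperature factor f = +0.126·(-3.5) = -0.4410
  sulphur-dioxide contribution → 0.1934 μm/a
  chloride contribution → 0.5072 μm/a
  ⇒ r_corr(copper) = 0.7006 μm/a

r_corr = 0.701 μm/a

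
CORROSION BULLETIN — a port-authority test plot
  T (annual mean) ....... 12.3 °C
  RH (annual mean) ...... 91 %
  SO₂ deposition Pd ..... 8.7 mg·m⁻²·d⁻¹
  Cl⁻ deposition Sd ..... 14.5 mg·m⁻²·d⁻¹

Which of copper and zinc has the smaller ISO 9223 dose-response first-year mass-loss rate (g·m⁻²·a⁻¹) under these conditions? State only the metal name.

copper: f(T) = -0.080·(T−10) [T>10 °C] = -0.1840
  sulphur-dioxide contribution → 1.661 μm/a
  chloride contribution → 1.02 μm/a
  total first-year rate 2.681 μm/a
  mass loss = 2.681 μm/a × 8.96 g/cm³ = 24.03 g·m⁻²·a⁻¹
zinc: f(T) = -0.071·(T−10) [T>10 °C] = -0.1633
  sulphur-dioxide contribution → 1.866 μm/a
  chloride contribution → 0.4734 μm/a
  total first-year rate 2.34 μm/a
  mass loss = 2.34 μm/a × 7.14 g/cm³ = 16.71 g·m⁻²·a⁻¹
Ordering by g·m⁻²·a⁻¹: copper (24) > zinc (16.7)

zinc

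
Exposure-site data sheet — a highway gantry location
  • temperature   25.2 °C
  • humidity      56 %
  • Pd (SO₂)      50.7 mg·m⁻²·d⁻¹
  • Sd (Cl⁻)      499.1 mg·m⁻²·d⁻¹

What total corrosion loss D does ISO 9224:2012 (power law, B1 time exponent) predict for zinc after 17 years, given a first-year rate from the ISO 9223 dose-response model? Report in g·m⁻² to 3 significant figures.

zinc: temperature factor f = -0.071·(15.2) = -1.0792
  SO₂ term: 0.0129·50.7^0.44·exp(0.046·56-1.0792) = 0.3242
  Sd branch = 0.0175·Sd^0.57·e^(0.008·RH+0.085·T) = 8.051 μm/a
  r_corr = 0.3242 + 8.051 = 8.375 μm/a
Power-law: D(17) = r_corr · 17^0.813
  D(17) = 8.375 × 17^0.813 = 8.375 × 10.01 = 83.82 μm
  Mass loss = 83.82 μm × 7.14 g/cm³ = 598.5 g·m⁻²

D(17) = 598 g·m⁻²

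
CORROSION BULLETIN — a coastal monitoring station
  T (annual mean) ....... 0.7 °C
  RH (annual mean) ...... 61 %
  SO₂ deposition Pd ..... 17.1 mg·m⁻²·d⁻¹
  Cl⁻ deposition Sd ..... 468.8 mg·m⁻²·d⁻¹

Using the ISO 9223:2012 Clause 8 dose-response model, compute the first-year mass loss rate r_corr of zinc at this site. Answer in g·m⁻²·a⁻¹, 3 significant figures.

r_corr = 10.9 g·m⁻²·a⁻¹

zinc: T≤10 °C ⇒ hinge +0.038·(0.7−10) = -0.3534
  Pd branch = 0.0129·Pd^0.44·e^(0.046·RH+f) = 0.5227 μm/a
  Cl⁻ term: 0.0175·468.8^0.57·exp(0.008·61+0.085·0.7) = 1.008
  r_corr = 0.5227 + 1.008 = 1.53 μm/a
Convert to mass loss: 1.53 μm/a × 7.14 g/cm³ = 10.93 g·m⁻²·a⁻¹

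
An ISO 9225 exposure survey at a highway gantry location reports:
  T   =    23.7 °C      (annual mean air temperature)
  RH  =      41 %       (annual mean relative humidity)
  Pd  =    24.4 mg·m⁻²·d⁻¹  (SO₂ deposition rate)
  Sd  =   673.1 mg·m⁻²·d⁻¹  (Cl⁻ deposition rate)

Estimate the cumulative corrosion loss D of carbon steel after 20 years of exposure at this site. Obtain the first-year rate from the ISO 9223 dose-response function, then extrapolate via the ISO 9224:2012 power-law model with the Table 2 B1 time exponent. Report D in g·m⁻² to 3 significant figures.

carbon steel: temperature factor f = -0.054·(13.7) = -0.7398
  SO₂ term: 1.77·24.4^0.52·exp(0.02·41-0.7398) = 10.1
  Cl⁻ term: 0.102·673.1^0.62·exp(0.033·41+0.04·23.7) = 57.72
  sum: 10.1 + 57.72 → r_corr = 67.82 μm/a
ISO 9224: D(t) = r_corr · t^b with b = 0.523 (carbon steel, B1)
  D(20) = 67.82 × 20^0.523 = 67.82 × 4.791 = 324.9 μm
  Mass loss = 324.9 μm × 7.85 g/cm³ = 2551 g·m⁻²

D(20) = 2.55e+03 g·m⁻²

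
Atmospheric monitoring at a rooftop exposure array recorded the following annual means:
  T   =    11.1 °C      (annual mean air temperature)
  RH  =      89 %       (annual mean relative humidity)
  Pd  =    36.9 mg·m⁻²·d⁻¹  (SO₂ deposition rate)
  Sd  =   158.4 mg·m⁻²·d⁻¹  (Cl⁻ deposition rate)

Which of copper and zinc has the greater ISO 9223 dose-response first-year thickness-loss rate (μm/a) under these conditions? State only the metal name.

zinc

copper: T>10 °C ⇒ hinge -0.080·(11.1−10) = -0.0880
  sulphur-dioxide contribution → 2.366 μm/a
  chloride contribution → 1.707 μm/a
  ⇒ r_corr(copper) = 4.073 μm/a
zinc: temperature factor f = -0.071·(1.1) = -0.0781
  sulphur-dioxide contribution → 3.501 μm/a
  chloride contribution → 1.644 μm/a
  ⇒ r_corr(zinc) = 5.145 μm/a
Ordering by μm/a: zinc (5.14) > copper (4.07)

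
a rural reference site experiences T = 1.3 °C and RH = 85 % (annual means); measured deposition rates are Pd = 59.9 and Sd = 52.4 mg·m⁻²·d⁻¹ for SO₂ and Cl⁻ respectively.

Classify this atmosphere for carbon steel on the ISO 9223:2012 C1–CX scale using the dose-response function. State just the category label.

C3

carbon steel: temperature factor f = +0.150·(-8.7) = -1.3050
  SO₂ term: 1.77·59.9^0.52·exp(0.02·85-1.3050) = 22.07
  Cl⁻ term: 0.102·52.4^0.62·exp(0.033·85+0.04·1.3) = 20.67
  r_corr = 22.07 + 20.67 = 42.74 μm/a
42.7 μm/a falls in (25, 50] for carbon steel → category C3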